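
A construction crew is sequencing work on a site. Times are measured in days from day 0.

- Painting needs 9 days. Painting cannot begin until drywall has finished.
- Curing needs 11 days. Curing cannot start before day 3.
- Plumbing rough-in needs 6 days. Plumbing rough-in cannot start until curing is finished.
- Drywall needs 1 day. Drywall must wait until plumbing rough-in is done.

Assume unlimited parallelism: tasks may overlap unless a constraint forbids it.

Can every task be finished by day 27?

No

After its own release at day 3, curing can start at day 3 and finishes at day 14.
Plumbing rough-in cannot begin until curing (finishes day 14). It runs from day 14 to 14 + 6 = day 20.
Drywall cannot begin until plumbing rough-in (finishes day 20). It runs from day 20 to 20 + 1 = day 21.
Painting cannot begin until drywall (finishes day 21). It runs from day 21 to 21 + 9 = day 30.
The earliest everything can be done is day 30, which is after the deadline of 27, so it is not possible.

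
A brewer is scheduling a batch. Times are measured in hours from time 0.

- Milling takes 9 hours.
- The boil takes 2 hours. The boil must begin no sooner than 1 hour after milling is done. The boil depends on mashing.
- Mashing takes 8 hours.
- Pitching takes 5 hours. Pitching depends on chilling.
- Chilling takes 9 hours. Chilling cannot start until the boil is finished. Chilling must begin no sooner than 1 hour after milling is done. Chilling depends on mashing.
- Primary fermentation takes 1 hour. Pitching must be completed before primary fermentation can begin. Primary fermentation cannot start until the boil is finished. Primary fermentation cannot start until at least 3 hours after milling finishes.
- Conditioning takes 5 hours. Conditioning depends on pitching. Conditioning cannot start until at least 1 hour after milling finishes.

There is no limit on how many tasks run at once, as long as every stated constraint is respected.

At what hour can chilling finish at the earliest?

Mashing has no prerequisites, so it starts at hour 0 and finishes at hour 8.
Milling can start immediately at hour 0; it finishes at hour 9.
The boil needs all of milling (finishes hour 9, plus 1-hour gap → hour 10); mashing (finishes hour 8). That puts its earliest start at hour 10; it finishes at 10 + 2 = hour 12.
Chilling needs all of the boil (finishes hour 12); milling (finishes hour 9, plus 1-hour gap → hour 10); mashing (finishes hour 8). That puts its earliest start at hour 12; it finishes at 12 + 9 = hour 21.

21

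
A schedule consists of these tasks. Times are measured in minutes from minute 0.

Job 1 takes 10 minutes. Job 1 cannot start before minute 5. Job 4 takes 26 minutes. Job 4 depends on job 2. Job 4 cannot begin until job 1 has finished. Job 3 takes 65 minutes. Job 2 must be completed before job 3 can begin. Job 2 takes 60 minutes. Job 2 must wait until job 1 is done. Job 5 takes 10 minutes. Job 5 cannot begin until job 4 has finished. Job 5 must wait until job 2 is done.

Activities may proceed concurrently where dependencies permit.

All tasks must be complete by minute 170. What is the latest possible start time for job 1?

Job 3 must finish by minute 170; it takes 65 minutes, so it must start by 170 − 65 = minute 105.
Job 5 must finish by minute 170; it takes 10 minutes, so it must start by 170 − 10 = minute 160.
Job 4 feeds into job 5 (must start by minute 160); so job 4 must finish by minute 160 and therefore start by minute 134.
Job 2 has several dependents: job 3 (must start by minute 105); job 4 (must start by minute 134); job 5 (must start by minute 160). The earliest of those limits is minute 105, so job 2 must start by 105 − 60 = minute 45.
Job 1 must finish in time for job 2 (must start by minute 45); job 4 (must start by minute 134). The tightest is minute 45, so job 1 must start by 45 − 10 = minute 35.

35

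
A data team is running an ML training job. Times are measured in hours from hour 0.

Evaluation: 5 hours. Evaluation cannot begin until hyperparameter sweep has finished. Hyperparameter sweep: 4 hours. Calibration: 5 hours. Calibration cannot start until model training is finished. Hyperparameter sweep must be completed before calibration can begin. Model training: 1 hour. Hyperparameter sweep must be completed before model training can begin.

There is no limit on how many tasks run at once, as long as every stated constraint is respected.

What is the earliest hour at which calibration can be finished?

Nothing blocks hyperparameter sweep, so it runs from hour 0 to hour 4.
Model training waits on hyperparameter sweep (finishes hour 4), so it starts at hour 4 and finishes at 4 + 1 = hour 5.
For calibration: model training (finishes hour 5); hyperparameter sweep (finishes hour 4). Taking the maximum gives a start of hour 5, and it finishes at 5 + 5 = hour 10.

10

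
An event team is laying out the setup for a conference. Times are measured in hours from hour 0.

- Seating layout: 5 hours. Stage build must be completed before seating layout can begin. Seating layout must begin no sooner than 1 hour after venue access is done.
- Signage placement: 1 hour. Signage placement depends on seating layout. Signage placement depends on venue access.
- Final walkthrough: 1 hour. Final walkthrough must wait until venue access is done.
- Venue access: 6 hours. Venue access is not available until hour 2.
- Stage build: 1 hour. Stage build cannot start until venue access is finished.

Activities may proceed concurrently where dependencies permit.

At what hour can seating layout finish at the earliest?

14

Venue access waits on its own release at hour 2, so it starts at hour 2 and finishes at 2 + 6 = hour 8.
Stage build waits on venue access (finishes hour 8), so it starts at hour 8 and finishes at 8 + 1 = hour 9.
For seating layout: stage build (finishes hour 9); venue access (finishes hour 8, plus 1-hour gap → hour 9). Taking the maximum gives a start of hour 9, and it finishes at 9 + 5 = hour 14.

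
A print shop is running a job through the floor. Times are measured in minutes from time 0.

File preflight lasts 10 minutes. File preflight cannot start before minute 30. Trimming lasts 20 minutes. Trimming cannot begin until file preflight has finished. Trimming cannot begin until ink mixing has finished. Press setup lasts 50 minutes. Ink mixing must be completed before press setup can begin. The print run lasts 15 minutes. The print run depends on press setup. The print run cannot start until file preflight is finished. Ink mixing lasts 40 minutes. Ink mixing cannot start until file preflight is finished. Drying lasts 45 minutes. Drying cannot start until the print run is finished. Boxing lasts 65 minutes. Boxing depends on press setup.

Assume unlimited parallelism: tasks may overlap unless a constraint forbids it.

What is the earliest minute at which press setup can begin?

File preflight waits on its own release at minute 30, so it starts at minute 30 and finishes at 30 + 10 = minute 40.
Ink mixing waits on file preflight (finishes minute 40), so it starts at minute 40 and finishes at 40 + 40 = minute 80.
Press setup waits on ink mixing (finishes minute 80), so the earliest it can start is minute 80.

80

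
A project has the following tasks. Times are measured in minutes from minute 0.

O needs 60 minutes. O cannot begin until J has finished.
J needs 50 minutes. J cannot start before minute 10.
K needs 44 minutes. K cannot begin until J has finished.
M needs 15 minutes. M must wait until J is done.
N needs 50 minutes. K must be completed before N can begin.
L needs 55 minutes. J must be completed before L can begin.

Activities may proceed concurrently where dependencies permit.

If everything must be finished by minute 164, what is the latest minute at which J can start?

N has no dependents, so it just needs to finish by minute 164. Starting by 164 − 50 = minute 114 achieves that.
Since N (must start by minute 114) depends on it, K must finish by minute 114. Backing off its 44-minute duration gives a latest start of minute 70.
To finish by minute 164, L (duration 55) must start no later than minute 109.
M has no dependents, so it just needs to finish by minute 164. Starting by 164 − 15 = minute 149 achieves that.
O must finish by minute 164; it takes 60 minutes, so it must start by 164 − 60 = minute 104.
J has several dependents: K (must start by minute 70); L (must start by minute 109); M (must start by minute 149); O (must start by minute 104). The earliest of those limits is minute 70, so J must start by 70 − 50 = minute 20.

20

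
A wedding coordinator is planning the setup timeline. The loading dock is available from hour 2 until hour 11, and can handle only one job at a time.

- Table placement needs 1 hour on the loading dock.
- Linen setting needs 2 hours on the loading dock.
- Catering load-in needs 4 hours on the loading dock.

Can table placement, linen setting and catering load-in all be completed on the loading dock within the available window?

Yes

The loading dock window is 11 − 2 = 9 hours.
Running back to back, the jobs need 1 + 2 + 4 = 7 hours on the loading dock.
Since 7 ≤ 9, they fit within the window.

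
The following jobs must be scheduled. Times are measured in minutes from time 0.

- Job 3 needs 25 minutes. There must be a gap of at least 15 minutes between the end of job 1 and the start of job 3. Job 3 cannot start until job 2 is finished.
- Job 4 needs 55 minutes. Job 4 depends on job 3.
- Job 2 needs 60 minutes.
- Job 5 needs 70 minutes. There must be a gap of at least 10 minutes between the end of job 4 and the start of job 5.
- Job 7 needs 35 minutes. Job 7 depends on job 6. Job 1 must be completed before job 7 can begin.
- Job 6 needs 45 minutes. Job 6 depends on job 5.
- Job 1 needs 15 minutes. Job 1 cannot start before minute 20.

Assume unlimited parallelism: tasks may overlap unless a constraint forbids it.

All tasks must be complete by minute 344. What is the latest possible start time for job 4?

Nothing follows job 7; the deadline of minute 344 is its only limit. It must start by 344 − 35 = minute 309.
Since job 7 (must start by minute 309) depends on it, job 6 must finish by minute 309. Backing off its 45-minute duration gives a latest start of minute 264.
Job 5 has to be done before job 6 (must start by minute 264). That means finishing by minute 264, i.e. starting by 264 − 70 = minute 194.
Job 4 has to be done before job 5 (must start by minute 194, minus 10-minute gap → minute 184). That means finishing by minute 184, i.e. starting by 184 − 55 = minute 129.

129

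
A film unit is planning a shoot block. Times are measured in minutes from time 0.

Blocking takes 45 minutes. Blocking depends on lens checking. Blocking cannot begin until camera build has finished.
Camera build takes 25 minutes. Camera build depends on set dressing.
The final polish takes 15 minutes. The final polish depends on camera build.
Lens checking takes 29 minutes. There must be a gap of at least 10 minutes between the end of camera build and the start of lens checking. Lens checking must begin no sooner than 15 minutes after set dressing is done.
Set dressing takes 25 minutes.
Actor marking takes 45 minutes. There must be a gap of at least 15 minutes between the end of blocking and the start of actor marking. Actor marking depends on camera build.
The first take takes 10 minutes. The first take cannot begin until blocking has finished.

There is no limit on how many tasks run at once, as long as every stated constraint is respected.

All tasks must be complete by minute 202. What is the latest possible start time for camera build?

Actor marking has no dependents, so it just needs to finish by minute 202. Starting by 202 − 45 = minute 157 achieves that.
The first take must finish by minute 202; it takes 10 minutes, so it must start by 202 − 10 = minute 192.
Blocking feeds actor marking (must start by minute 157, minus 15-minute gap → minute 142); the first take (must start by minute 192). Taking the minimum, blocking must finish by minute 142 and start by 142 − 45 = minute 97.
Lens checking feeds into blocking (must start by minute 97); so lens checking must finish by minute 97 and therefore start by minute 68.
Nothing follows the final polish; the deadline of minute 202 is its only limit. It must start by 202 − 15 = minute 187.
Camera build must finish in time for lens checking (must start by minute 68, minus 10-minute gap → minute 58); blocking (must start by minute 97); actor marking (must start by minute 157); the final polish (must start by minute 187). The tightest is minute 58, so camera build must start by 58 − 25 = minute 33.

33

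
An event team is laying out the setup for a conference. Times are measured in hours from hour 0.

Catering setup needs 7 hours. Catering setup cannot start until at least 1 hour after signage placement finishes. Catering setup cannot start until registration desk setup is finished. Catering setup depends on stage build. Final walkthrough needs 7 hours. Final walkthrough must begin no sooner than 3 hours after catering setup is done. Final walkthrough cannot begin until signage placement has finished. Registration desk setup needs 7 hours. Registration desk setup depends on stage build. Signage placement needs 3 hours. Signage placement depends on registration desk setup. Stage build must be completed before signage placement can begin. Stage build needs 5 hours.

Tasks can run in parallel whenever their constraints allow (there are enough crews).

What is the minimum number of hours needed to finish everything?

Stage build can start immediately at hour 0; it finishes at hour 5.
Registration desk setup cannot begin until stage build (finishes hour 5). It runs from hour 5 to 5 + 7 = hour 12.
For signage placement: registration desk setup (finishes hour 12); stage build (finishes hour 5). Taking the maximum gives a start of hour 12, and it finishes at 12 + 3 = hour 15.
Catering setup has to wait for signage placement (finishes hour 15, plus 1-hour gap → hour 16); registration desk setup (finishes hour 12); stage build (finishes hour 5). The latest of these is hour 16, so catering setup runs hour 16 to 16 + 7 = hour 23.
Final walkthrough has to wait for catering setup (finishes hour 23, plus 3-hour gap → hour 26); signage placement (finishes hour 15). The latest of these is hour 26, so final walkthrough runs hour 26 to 26 + 7 = hour 33.
All tasks are finished once the last one completes. Finish times: Stage build at 5, Registration desk setup at 12, Signage placement at 15, Catering setup at 23, Final walkthrough at 33. The latest is hour 33.

33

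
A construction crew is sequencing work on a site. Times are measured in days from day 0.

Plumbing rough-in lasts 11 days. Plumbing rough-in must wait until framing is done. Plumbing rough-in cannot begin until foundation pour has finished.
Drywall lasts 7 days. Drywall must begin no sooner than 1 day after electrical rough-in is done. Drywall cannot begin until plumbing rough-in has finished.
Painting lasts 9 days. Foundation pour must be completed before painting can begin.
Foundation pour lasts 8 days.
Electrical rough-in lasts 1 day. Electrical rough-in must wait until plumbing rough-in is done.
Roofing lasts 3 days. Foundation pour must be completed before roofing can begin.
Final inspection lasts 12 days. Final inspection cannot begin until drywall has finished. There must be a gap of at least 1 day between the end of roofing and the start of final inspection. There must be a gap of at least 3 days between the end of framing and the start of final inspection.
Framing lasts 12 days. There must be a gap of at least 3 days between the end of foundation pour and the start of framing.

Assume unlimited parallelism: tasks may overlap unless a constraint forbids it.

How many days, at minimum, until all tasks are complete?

55

Nothing blocks foundation pour, so it runs from day 0 to day 8.
Painting waits on foundation pour (finishes day 8), so it starts at day 8 and finishes at 8 + 9 = day 17.
Roofing waits on foundation pour (finishes day 8), so it starts at day 8 and finishes at 8 + 3 = day 11.
Framing waits on foundation pour (finishes day 8, plus 3-day gap → day 11), so it starts at day 11 and finishes at 11 + 12 = day 23.
Plumbing rough-in needs all of framing (finishes day 23); foundation pour (finishes day 8). That puts its earliest start at day 23; it finishes at 23 + 11 = day 34.
Electrical rough-in cannot begin until plumbing rough-in (finishes day 34). It runs from day 34 to 34 + 1 = day 35.
Drywall cannot start until electrical rough-in (finishes day 35, plus 1-day gap → day 36); plumbing rough-in (finishes day 34). The controlling bound is day 36, so drywall finishes at 36 + 7 = day 43.
For final inspection: drywall (finishes day 43); roofing (finishes day 11, plus 1-day gap → day 12); framing (finishes day 23, plus 3-day gap → day 26). Taking the maximum gives a start of day 43, and it finishes at 43 + 12 = day 55.
All tasks are finished once the last one completes. Finish times: Foundation pour at 8, Framing at 23, Roofing at 11, Plumbing rough-in at 34, Electrical rough-in at 35, Drywall at 43, Painting at 17, Final inspection at 55. The latest is day 55.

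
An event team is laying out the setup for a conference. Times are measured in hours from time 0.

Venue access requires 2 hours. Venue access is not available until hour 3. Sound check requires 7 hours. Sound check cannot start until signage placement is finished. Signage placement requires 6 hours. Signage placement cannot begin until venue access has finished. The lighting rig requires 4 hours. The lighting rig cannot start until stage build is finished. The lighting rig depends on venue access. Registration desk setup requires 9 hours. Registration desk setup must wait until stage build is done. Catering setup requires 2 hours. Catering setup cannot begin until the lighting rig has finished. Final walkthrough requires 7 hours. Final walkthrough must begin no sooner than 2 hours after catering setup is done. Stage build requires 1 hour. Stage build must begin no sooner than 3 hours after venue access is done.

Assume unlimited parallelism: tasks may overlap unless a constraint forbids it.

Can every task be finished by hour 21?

No

Venue access waits on its own release at hour 3, so it starts at hour 3 and finishes at 3 + 2 = hour 5.
Signage placement waits on venue access (finishes hour 5), so it starts at hour 5 and finishes at 5 + 6 = hour 11.
Sound check cannot begin until signage placement (finishes hour 11). It runs from hour 11 to 11 + 7 = hour 18.
Stage build cannot begin until venue access (finishes hour 5, plus 3-hour gap → hour 8). It runs from hour 8 to 8 + 1 = hour 9.
Registration desk setup cannot begin until stage build (finishes hour 9). It runs from hour 9 to 9 + 9 = hour 18.
The lighting rig has to wait for stage build (finishes hour 9); venue access (finishes hour 5). The latest of these is hour 9, so the lighting rig runs hour 9 to 9 + 4 = hour 13.
After the lighting rig (finishes hour 13), catering setup can start at hour 13 and finishes at hour 15.
Final walkthrough waits on catering setup (finishes hour 15, plus 2-hour gap → hour 17), so it starts at hour 17 and finishes at 17 + 7 = hour 24.
The earliest everything can be done is hour 24, which is after the deadline of 21, so it is not possible.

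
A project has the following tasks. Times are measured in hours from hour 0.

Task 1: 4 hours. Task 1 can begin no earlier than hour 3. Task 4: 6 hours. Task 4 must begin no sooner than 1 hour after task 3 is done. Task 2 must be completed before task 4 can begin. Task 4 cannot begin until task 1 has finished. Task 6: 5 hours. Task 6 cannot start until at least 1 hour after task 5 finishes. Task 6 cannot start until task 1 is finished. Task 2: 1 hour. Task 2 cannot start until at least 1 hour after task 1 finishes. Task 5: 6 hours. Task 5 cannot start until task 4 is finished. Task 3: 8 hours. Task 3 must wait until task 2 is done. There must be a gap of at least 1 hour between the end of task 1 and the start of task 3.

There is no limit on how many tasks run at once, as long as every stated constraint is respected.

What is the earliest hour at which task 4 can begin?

Task 1 waits on its own release at hour 3, so it starts at hour 3 and finishes at 3 + 4 = hour 7.
Task 2 waits on task 1 (finishes hour 7, plus 1-hour gap → hour 8), so it starts at hour 8 and finishes at 8 + 1 = hour 9.
Task 3 needs all of task 2 (finishes hour 9); task 1 (finishes hour 7, plus 1-hour gap → hour 8). That puts its earliest start at hour 9; it finishes at 9 + 8 = hour 17.
Task 4 waits on task 3 (finishes hour 17, plus 1-hour gap → hour 18); task 2 (finishes hour 9); task 1 (finishes hour 7). The latest of these is hour 18, which is the earliest task 4 can start.

18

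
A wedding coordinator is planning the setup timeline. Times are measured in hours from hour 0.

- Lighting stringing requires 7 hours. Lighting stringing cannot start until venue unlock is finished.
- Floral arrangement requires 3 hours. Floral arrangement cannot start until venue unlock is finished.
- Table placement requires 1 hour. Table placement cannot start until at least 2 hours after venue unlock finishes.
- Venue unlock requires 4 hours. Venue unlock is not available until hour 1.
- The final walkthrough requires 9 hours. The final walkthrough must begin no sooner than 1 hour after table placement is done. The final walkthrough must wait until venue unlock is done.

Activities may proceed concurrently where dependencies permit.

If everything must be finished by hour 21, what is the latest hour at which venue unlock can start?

Nothing follows the final walkthrough; the deadline of hour 21 is its only limit. It must start by 21 − 9 = hour 12.
Table placement feeds into the final walkthrough (must start by hour 12, minus 1-hour gap → hour 11); so table placement must finish by hour 11 and therefore start by hour 10.
To finish by hour 21, floral arrangement (duration 3) must start no later than hour 18.
Lighting stringing must finish by hour 21; it takes 7 hours, so it must start by 21 − 7 = hour 14.
Venue unlock must finish in time for table placement (must start by hour 10, minus 2-hour gap → hour 8); floral arrangement (must start by hour 18); lighting stringing (must start by hour 14); the final walkthrough (must start by hour 12). The tightest is hour 8, so venue unlock must start by 8 − 4 = hour 4.

4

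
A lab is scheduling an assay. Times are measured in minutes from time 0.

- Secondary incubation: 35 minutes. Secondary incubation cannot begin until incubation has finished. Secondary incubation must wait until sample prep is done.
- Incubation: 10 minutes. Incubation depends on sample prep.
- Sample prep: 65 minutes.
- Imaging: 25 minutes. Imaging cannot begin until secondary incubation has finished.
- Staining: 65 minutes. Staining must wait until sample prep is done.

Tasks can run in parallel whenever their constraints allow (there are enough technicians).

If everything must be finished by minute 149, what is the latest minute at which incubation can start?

79

Nothing follows imaging; the deadline of minute 149 is its only limit. It must start by 149 − 25 = minute 124.
Secondary incubation feeds into imaging (must start by minute 124); so secondary incubation must finish by minute 124 and therefore start by minute 89.
Incubation must finish before secondary incubation (must start by minute 89). With a 10-minute duration, incubation must start by 89 − 10 = minute 79.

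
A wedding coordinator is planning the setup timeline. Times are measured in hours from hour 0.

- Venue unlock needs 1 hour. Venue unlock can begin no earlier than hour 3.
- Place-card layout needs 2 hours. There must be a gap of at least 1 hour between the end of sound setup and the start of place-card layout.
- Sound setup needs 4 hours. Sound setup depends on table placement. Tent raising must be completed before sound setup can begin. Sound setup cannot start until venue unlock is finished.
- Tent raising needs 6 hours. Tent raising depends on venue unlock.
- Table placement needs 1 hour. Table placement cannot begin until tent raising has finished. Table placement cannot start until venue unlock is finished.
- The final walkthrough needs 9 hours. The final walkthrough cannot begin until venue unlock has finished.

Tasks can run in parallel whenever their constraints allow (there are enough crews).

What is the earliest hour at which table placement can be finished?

Venue unlock cannot begin until its own release at hour 3. It runs from hour 3 to 3 + 1 = hour 4.
Tent raising cannot begin until venue unlock (finishes hour 4). It runs from hour 4 to 4 + 6 = hour 10.
Table placement needs all of tent raising (finishes hour 10); venue unlock (finishes hour 4). That puts its earliest start at hour 10; it finishes at 10 + 1 = hour 11.

11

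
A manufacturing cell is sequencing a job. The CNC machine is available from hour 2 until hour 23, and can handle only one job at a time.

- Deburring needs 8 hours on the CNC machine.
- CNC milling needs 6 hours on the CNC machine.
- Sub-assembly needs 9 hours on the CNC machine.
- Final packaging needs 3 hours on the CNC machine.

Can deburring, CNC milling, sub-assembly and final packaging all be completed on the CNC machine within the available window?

No

The CNC machine window is 23 − 2 = 21 hours.
Running back to back, the jobs need 8 + 6 + 9 + 3 = 26 hours on the CNC machine.
Since 26 > 21, they cannot all fit.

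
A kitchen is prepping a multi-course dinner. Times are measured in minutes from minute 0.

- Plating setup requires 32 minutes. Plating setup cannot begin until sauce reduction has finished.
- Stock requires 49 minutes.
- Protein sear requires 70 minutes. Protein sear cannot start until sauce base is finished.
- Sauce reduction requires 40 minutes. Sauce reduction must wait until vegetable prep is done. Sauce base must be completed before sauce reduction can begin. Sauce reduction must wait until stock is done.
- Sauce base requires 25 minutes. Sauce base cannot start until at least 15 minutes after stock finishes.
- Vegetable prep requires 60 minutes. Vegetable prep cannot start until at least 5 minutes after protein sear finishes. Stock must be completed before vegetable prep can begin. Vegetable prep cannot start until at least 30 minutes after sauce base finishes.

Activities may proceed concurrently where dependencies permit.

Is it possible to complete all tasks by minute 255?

Nothing blocks stock, so it runs from minute 0 to minute 49.
Sauce base waits on stock (finishes minute 49, plus 15-minute gap → minute 64), so it starts at minute 64 and finishes at 64 + 25 = minute 89.
Protein sear waits on sauce base (finishes minute 89), so it starts at minute 89 and finishes at 89 + 70 = minute 159.
For vegetable prep: protein sear (finishes minute 159, plus 5-minute gap → minute 164); stock (finishes minute 49); sauce base (finishes minute 89, plus 30-minute gap → minute 119). Taking the maximum gives a start of minute 164, and it finishes at 164 + 60 = minute 224.
Sauce reduction cannot start until vegetable prep (finishes minute 224); sauce base (finishes minute 89); stock (finishes minute 49). The controlling bound is minute 224, so sauce reduction finishes at 224 + 40 = minute 264.
Plating setup cannot begin until sauce reduction (finishes minute 264). It runs from minute 264 to 264 + 32 = minute 296.
The earliest everything can be done is minute 296, which is after the deadline of 255, so it is not possible.

No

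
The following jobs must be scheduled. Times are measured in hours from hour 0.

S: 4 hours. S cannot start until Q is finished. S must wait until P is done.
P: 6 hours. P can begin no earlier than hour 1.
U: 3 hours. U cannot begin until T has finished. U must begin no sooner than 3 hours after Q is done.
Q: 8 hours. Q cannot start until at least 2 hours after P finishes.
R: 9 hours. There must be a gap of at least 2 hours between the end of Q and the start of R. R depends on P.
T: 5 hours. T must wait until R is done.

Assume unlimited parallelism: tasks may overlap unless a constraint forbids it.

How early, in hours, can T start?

P cannot begin until its own release at hour 1. It runs from hour 1 to 1 + 6 = hour 7.
Q waits on P (finishes hour 7, plus 2-hour gap → hour 9), so it starts at hour 9 and finishes at 9 + 8 = hour 17.
R has to wait for Q (finishes hour 17, plus 2-hour gap → hour 19); P (finishes hour 7). The latest of these is hour 19, so R runs hour 19 to 19 + 9 = hour 28.
T waits on R (finishes hour 28), so the earliest it can start is hour 28.

28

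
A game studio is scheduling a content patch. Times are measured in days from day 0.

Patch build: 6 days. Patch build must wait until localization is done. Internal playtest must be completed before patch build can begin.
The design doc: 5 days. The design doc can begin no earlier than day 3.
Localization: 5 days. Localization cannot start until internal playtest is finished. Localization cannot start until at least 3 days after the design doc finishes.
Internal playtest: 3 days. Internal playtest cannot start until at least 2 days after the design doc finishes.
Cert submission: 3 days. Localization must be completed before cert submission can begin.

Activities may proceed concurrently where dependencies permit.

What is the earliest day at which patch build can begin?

The design doc waits on its own release at day 3, so it starts at day 3 and finishes at 3 + 5 = day 8.
Internal playtest cannot begin until the design doc (finishes day 8, plus 2-day gap → day 10). It runs from day 10 to 10 + 3 = day 13.
Localization needs all of internal playtest (finishes day 13); the design doc (finishes day 8, plus 3-day gap → day 11). That puts its earliest start at day 13; it finishes at 13 + 5 = day 18.
Patch build waits on localization (finishes day 18); internal playtest (finishes day 13). The latest of these is day 18, which is the earliest patch build can start.

18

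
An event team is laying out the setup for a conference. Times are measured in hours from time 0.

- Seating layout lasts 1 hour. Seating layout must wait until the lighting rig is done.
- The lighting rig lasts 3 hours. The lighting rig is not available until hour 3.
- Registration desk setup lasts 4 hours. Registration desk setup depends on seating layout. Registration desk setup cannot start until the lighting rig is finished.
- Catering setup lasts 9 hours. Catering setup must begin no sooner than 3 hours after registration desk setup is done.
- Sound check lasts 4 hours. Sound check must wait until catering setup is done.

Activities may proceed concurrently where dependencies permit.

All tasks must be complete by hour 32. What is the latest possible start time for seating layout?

Sound check must finish by hour 32; it takes 4 hours, so it must start by 32 − 4 = hour 28.
Catering setup must finish before sound check (must start by hour 28). With a 9-hour duration, catering setup must start by 28 − 9 = hour 19.
Registration desk setup has to be done before catering setup (must start by hour 19, minus 3-hour gap → hour 16). That means finishing by hour 16, i.e. starting by 16 − 4 = hour 12.
Since registration desk setup (must start by hour 12) depends on it, seating layout must finish by hour 12. Backing off its 1-hour duration gives a latest start of hour 11.

11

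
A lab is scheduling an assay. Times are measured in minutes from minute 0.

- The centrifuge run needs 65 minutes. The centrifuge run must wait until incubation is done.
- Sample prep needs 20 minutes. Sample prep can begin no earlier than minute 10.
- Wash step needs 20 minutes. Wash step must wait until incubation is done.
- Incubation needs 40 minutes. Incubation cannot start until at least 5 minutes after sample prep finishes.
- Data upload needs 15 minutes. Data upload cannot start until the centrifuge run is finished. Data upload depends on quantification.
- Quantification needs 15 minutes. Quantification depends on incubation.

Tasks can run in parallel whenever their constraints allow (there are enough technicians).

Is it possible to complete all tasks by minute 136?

No

Sample prep cannot begin until its own release at minute 10. It runs from minute 10 to 10 + 20 = minute 30.
Incubation waits on sample prep (finishes minute 30, plus 5-minute gap → minute 35), so it starts at minute 35 and finishes at 35 + 40 = minute 75.
Quantification waits on incubation (finishes minute 75), so it starts at minute 75 and finishes at 75 + 15 = minute 90.
After incubation (finishes minute 75), wash step can start at minute 75 and finishes at minute 95.
The centrifuge run cannot begin until incubation (finishes minute 75). It runs from minute 75 to 75 + 65 = minute 140.
Data upload cannot start until the centrifuge run (finishes minute 140); quantification (finishes minute 90). The controlling bound is minute 140, so data upload finishes at 140 + 15 = minute 155.
The earliest everything can be done is minute 155, which is after the deadline of 136, so it is not possible.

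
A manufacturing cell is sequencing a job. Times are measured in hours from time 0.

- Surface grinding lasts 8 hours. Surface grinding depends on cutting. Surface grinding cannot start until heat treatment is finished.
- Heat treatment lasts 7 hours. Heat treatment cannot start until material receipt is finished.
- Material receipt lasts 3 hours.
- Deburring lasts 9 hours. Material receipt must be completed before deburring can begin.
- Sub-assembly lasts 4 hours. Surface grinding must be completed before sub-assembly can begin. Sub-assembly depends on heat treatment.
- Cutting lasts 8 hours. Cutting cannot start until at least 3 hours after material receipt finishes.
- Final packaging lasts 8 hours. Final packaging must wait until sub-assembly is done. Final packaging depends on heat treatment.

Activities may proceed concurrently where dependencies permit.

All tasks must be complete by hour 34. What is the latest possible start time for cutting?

Final packaging must finish by hour 34; it takes 8 hours, so it must start by 34 − 8 = hour 26.
Sub-assembly feeds into final packaging (must start by hour 26); so sub-assembly must finish by hour 26 and therefore start by hour 22.
Surface grinding must finish before sub-assembly (must start by hour 22). With an 8-hour duration, surface grinding must start by 22 − 8 = hour 14.
Cutting has to be done before surface grinding (must start by hour 14). That means finishing by hour 14, i.e. starting by 14 − 8 = hour 6.

6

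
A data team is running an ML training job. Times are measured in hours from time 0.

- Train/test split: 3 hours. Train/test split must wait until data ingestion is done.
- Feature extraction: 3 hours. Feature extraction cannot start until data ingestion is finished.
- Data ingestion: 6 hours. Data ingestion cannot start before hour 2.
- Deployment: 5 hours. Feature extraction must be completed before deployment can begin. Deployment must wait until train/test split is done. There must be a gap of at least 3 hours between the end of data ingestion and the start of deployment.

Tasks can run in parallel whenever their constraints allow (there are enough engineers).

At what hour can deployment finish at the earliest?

16

After its own release at hour 2, data ingestion can start at hour 2 and finishes at hour 8.
Train/test split cannot begin until data ingestion (finishes hour 8). It runs from hour 8 to 8 + 3 = hour 11.
Feature extraction cannot begin until data ingestion (finishes hour 8). It runs from hour 8 to 8 + 3 = hour 11.
Deployment has to wait for feature extraction (finishes hour 11); train/test split (finishes hour 11); data ingestion (finishes hour 8, plus 3-hour gap → hour 11). The latest of these is hour 11, so deployment runs hour 11 to 11 + 5 = hour 16.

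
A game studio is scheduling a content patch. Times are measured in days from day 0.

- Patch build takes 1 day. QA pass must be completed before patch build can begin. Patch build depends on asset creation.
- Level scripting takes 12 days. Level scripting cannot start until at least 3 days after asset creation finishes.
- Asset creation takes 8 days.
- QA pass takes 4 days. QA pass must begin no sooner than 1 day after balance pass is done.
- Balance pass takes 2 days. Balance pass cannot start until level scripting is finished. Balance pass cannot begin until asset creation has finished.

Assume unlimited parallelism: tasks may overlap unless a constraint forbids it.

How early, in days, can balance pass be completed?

Asset creation has no prerequisites, so it starts at day 0 and finishes at day 8.
Level scripting waits on asset creation (finishes day 8, plus 3-day gap → day 11), so it starts at day 11 and finishes at 11 + 12 = day 23.
For balance pass: level scripting (finishes day 23); asset creation (finishes day 8). Taking the maximum gives a start of day 23, and it finishes at 23 + 2 = day 25.

25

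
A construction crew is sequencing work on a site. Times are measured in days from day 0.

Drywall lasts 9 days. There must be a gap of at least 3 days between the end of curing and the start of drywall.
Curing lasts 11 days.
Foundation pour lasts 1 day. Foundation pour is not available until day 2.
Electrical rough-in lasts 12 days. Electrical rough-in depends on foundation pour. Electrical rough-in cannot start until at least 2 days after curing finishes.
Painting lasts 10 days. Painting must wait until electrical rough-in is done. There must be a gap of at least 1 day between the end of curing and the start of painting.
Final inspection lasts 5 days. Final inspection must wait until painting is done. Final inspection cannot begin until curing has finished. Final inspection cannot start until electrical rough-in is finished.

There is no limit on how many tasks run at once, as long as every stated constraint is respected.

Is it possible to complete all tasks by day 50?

Yes

Nothing blocks curing, so it runs from day 0 to day 11.
After curing (finishes day 11, plus 3-day gap → day 14), drywall can start at day 14 and finishes at day 23.
After its own release at day 2, foundation pour can start at day 2 and finishes at day 3.
Electrical rough-in has to wait for foundation pour (finishes day 3); curing (finishes day 11, plus 2-day gap → day 13). The latest of these is day 13, so electrical rough-in runs day 13 to 13 + 12 = day 25.
Painting cannot start until electrical rough-in (finishes day 25); curing (finishes day 11, plus 1-day gap → day 12). The controlling bound is day 25, so painting finishes at 25 + 10 = day 35.
Final inspection needs all of painting (finishes day 35); curing (finishes day 11); electrical rough-in (finishes day 25). That puts its earliest start at day 35; it finishes at 35 + 5 = day 40.
Every task is finished by day 40, which is no later than the deadline of 50, so the schedule is feasible.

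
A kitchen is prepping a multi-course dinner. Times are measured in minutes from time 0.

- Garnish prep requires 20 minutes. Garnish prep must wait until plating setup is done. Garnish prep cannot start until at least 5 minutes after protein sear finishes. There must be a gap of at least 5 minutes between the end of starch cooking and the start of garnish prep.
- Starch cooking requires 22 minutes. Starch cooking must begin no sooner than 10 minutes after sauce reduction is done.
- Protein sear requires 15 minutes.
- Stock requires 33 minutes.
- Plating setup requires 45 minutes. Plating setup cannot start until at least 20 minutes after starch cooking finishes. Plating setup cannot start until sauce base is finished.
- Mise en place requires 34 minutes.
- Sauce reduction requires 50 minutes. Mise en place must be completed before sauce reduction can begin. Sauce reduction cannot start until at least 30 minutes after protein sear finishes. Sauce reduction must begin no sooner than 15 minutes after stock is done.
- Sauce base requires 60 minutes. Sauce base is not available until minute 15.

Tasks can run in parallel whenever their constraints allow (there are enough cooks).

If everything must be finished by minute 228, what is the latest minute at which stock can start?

To finish by minute 228, garnish prep (duration 20) must start no later than minute 208.
Since garnish prep (must start by minute 208) depends on it, plating setup must finish by minute 208. Backing off its 45-minute duration gives a latest start of minute 163.
Starch cooking has several dependents: plating setup (must start by minute 163, minus 20-minute gap → minute 143); garnish prep (must start by minute 208, minus 5-minute gap → minute 203). The earliest of those limits is minute 143, so starch cooking must start by 143 − 22 = minute 121.
Sauce reduction feeds into starch cooking (must start by minute 121, minus 10-minute gap → minute 111); so sauce reduction must finish by minute 111 and therefore start by minute 61.
Since sauce reduction (must start by minute 61, minus 15-minute gap → minute 46) depends on it, stock must finish by minute 46. Backing off its 33-minute duration gives a latest start of minute 13.

13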